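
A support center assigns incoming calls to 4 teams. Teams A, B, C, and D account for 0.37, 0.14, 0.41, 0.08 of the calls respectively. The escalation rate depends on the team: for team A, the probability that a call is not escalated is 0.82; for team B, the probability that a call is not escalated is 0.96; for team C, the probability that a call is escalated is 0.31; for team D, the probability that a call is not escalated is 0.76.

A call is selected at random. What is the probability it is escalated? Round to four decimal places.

P(E) ≈ 0.2185

P(E|A) = 1 − 0.82 = 0.18.
P(E|B) = 1 − 0.96 = 0.04.
P(E|D) = 1 − 0.76 = 0.24.
Using total probability over the partition,
P(E) = P(E|A)·P(A) + P(E|B)·P(B) + P(E|C)·P(C) + P(E|D)·P(D)
      = 0.18·0.37 + 0.04·0.14 + 0.31·0.41 + 0.24·0.08
      = 0.0666 + 0.0056 + 0.1271 + 0.0192 = 0.2185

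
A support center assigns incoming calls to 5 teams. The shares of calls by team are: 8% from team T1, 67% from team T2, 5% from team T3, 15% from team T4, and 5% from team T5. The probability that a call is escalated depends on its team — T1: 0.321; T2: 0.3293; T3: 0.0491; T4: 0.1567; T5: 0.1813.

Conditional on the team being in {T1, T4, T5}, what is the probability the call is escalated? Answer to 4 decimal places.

Let S = {T1, T4, T5}.
P(S) = 0.08 + 0.15 + 0.05 = 0.28.
P(E ∩ S) = 0.321·0.08 + 0.1567·0.15 + 0.1813·0.05 = 0.02568 + 0.023505 + 0.009065 = 0.05825.
P(E | S) = 0.05825 / 0.28 = 0.208036…

P(E|S) ≈ 0.2080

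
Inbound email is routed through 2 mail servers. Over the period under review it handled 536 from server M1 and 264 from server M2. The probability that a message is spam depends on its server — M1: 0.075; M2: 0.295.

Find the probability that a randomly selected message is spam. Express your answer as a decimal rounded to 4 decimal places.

Total: 536 + 264 = 800.
P(M1) = 536/800 = 0.67. P(M2) = 264/800 = 0.33.
P(S) = P(S|M1)·P(M1) + P(S|M2)·P(M2)
      = 0.075·0.67 + 0.295·0.33
      = 0.05025 + 0.09735 = 0.1476

0.1476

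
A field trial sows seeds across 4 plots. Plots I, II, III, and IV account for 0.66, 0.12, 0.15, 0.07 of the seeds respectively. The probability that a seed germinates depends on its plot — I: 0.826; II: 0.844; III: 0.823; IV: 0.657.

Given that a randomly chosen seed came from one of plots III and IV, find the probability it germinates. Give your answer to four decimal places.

0.7702

Let S = {III, IV}.
P(S) = 0.15 + 0.07 = 0.22.
P(G ∩ S) = 0.823·0.15 + 0.657·0.07 = 0.12345 + 0.04599 = 0.16944.
P(G | S) = 0.16944 / 0.22 = 0.770182…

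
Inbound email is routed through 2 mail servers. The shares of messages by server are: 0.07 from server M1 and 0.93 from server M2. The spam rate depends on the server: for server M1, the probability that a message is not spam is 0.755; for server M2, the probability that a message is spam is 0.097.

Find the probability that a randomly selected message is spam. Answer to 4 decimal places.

0.1074

P(S|M1) = 1 − 0.755 = 0.245.
P(S) = P(S|M1)·P(M1) + P(S|M2)·P(M2)
      = 0.245·0.07 + 0.097·0.93
      = 0.01715 + 0.09021 = 0.10736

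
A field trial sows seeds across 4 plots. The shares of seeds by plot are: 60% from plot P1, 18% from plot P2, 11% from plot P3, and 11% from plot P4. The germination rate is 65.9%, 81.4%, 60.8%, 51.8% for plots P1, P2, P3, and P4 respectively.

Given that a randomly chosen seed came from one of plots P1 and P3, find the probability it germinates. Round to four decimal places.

Let S = {P1, P3}.
P(S) = 0.6 + 0.11 = 0.71.
P(G ∩ S) = 0.659·0.6 + 0.608·0.11 = 0.3954 + 0.06688 = 0.46228.
P(G | S) = 0.46228 / 0.71 = 0.651099…

0.6511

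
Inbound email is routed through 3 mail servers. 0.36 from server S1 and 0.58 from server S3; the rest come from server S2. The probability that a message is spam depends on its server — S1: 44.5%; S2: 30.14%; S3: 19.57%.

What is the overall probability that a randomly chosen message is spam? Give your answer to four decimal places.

0.2918

P(S2) = 1 − (0.36 + 0.58) = 0.06.
P(S) = P(S|S1)·P(S1) + P(S|S2)·P(S2) + P(S|S3)·P(S3)
      = 0.445·0.36 + 0.3014·0.06 + 0.1957·0.58
      = 0.1602 + 0.018084 + 0.113506 = 0.29179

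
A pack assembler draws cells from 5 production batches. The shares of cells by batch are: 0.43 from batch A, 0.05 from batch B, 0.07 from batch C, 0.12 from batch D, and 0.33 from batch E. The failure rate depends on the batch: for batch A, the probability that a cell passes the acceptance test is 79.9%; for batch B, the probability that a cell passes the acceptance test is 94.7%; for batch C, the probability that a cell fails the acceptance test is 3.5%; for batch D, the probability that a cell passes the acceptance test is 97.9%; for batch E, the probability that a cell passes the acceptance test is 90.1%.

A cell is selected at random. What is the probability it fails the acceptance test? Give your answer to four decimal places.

0.1267

P(F|A) = 1 − 0.799 = 0.201.
P(F|B) = 1 − 0.947 = 0.053.
P(F|D) = 1 − 0.979 = 0.021.
P(F|E) = 1 − 0.901 = 0.099.
Using total probability over the partition,
P(F) = P(F|A)·P(A) + P(F|B)·P(B) + P(F|C)·P(C) + P(F|D)·P(D) + P(F|E)·P(E)
      = 0.201·0.43 + 0.053·0.05 + 0.035·0.07 + 0.021·0.12 + 0.099·0.33
      = 0.08643 + 0.00265 + 0.00245 + 0.00252 + 0.03267 = 0.12672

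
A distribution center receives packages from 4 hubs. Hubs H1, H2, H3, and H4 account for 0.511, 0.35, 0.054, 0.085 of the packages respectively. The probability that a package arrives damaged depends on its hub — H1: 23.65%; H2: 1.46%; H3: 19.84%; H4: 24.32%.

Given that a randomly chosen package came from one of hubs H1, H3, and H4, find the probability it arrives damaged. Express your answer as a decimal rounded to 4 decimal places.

P(D|S) ≈ 0.2342

Let S = {H1, H3, H4}.
P(S) = 0.511 + 0.054 + 0.085 = 0.65.
P(D ∩ S) = 0.2365·0.511 + 0.1984·0.054 + 0.2432·0.085 = 0.1208515 + 0.0107136 + 0.020672 = 0.1522371.
P(D | S) = 0.1522371 / 0.65 = 0.234211…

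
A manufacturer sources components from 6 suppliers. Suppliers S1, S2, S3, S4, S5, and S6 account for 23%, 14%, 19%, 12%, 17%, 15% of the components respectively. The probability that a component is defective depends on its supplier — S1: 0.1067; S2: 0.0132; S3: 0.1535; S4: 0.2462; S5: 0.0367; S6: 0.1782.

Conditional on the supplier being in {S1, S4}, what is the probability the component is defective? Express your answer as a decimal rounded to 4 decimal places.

P(D|S) ≈ 0.1545

Let S = {S1, S4}.
P(S) = 0.23 + 0.12 = 0.35.
P(D ∩ S) = 0.1067·0.23 + 0.2462·0.12 = 0.024541 + 0.029544 = 0.054085.
P(D | S) = 0.054085 / 0.35 = 0.154529…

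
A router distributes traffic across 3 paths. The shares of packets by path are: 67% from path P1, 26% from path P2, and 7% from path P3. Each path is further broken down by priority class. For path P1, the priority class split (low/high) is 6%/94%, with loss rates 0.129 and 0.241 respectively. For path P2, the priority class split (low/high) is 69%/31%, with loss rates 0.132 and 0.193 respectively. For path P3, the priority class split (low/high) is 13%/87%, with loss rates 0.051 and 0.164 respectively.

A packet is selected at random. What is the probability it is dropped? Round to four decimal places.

P(L|P1) = 0.06·0.129 + 0.94·0.241 = 0.00774 + 0.22654 = 0.23428
P(L|P2) = 0.69·0.132 + 0.31·0.193 = 0.09108 + 0.05983 = 0.15091
P(L|P3) = 0.13·0.051 + 0.87·0.164 = 0.00663 + 0.14268 = 0.14931
By total probability over the outer partition,
P(L) = 0.67·0.23428 + 0.26·0.15091 + 0.07·0.14931
      = 0.1569676 + 0.0392366 + 0.0104517 = 0.2066559

P(L) ≈ 0.2067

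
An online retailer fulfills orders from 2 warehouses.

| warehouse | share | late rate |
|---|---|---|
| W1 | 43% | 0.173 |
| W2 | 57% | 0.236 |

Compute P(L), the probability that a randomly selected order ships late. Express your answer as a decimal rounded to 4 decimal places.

P(L) ≈ 0.2089

P(L) = P(L|W1)·P(W1) + P(L|W2)·P(W2)
      = 0.173·0.43 + 0.236·0.57
      = 0.07439 + 0.13452 = 0.20891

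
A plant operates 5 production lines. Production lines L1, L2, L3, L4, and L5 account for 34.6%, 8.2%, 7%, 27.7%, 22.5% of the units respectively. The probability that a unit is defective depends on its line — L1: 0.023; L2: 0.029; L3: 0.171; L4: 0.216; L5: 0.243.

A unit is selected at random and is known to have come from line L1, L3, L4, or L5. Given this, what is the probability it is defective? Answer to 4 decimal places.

P(D|S) ≈ 0.1464

Let S = {L1, L3, L4, L5}.
P(S) = 0.346 + 0.07 + 0.277 + 0.225 = 0.918.
P(D ∩ S) = 0.023·0.346 + 0.171·0.07 + 0.216·0.277 + 0.243·0.225 = 0.007958 + 0.01197 + 0.059832 + 0.054675 = 0.134435.
P(D | S) = 0.134435 / 0.918 = 0.146443…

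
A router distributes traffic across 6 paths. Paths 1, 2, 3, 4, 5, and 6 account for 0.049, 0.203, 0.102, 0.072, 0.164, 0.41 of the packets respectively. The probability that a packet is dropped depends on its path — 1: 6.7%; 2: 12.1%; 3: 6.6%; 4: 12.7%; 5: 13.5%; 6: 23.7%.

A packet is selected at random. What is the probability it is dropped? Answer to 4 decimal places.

By the law of total probability,
P(L) = P(L|1)·P(1) + P(L|2)·P(2) + P(L|3)·P(3) + P(L|4)·P(4) + P(L|5)·P(5) + P(L|6)·P(6)
      = 0.067·0.049 + 0.121·0.203 + 0.066·0.102 + 0.127·0.072 + 0.135·0.164 + 0.237·0.41
      = 0.003283 + 0.024563 + 0.006732 + 0.009144 + 0.02214 + 0.09717 = 0.163032

0.1630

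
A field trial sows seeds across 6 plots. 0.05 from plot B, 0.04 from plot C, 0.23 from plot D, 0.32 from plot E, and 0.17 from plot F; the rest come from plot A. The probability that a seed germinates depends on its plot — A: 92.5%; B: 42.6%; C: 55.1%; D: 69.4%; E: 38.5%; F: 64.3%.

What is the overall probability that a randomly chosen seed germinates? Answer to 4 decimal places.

0.6112

P(A) = 1 − (0.05 + 0.04 + 0.23 + 0.32 + 0.17) = 0.19.
Using total probability over the partition,
P(G) = P(G|A)·P(A) + P(G|B)·P(B) + P(G|C)·P(C) + P(G|D)·P(D) + P(G|E)·P(E) + P(G|F)·P(F)
      = 0.925·0.19 + 0.426·0.05 + 0.551·0.04 + 0.694·0.23 + 0.385·0.32 + 0.643·0.17
      = 0.17575 + 0.0213 + 0.02204 + 0.15962 + 0.1232 + 0.10931 = 0.61122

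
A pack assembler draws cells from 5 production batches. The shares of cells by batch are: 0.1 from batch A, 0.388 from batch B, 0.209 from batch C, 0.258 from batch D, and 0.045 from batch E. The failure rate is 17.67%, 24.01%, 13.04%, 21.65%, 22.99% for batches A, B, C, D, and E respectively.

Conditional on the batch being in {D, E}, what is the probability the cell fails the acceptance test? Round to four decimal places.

0.2185

Let S = {D, E}.
P(S) = 0.258 + 0.045 = 0.303.
P(F ∩ S) = 0.2165·0.258 + 0.2299·0.045 = 0.055857 + 0.0103455 = 0.0662025.
P(F | S) = 0.0662025 / 0.303 = 0.218490…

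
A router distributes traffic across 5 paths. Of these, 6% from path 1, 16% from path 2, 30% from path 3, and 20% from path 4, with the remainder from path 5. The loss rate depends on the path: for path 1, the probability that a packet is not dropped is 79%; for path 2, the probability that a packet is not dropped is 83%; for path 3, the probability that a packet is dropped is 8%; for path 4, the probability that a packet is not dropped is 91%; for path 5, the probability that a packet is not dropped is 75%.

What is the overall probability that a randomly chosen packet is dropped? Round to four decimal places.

P(5) = 1 − (0.06 + 0.16 + 0.3 + 0.2) = 0.28.
P(L|1) = 1 − 0.79 = 0.21.
P(L|2) = 1 − 0.83 = 0.17.
P(L|4) = 1 − 0.91 = 0.09.
P(L|5) = 1 − 0.75 = 0.25.
P(L) = P(L|1)·P(1) + P(L|2)·P(2) + P(L|3)·P(3) + P(L|4)·P(4) + P(L|5)·P(5)
      = 0.21·0.06 + 0.17·0.16 + 0.08·0.3 + 0.09·0.2 + 0.25·0.28
      = 0.0126 + 0.0272 + 0.024 + 0.018 + 0.07 = 0.1518

0.1518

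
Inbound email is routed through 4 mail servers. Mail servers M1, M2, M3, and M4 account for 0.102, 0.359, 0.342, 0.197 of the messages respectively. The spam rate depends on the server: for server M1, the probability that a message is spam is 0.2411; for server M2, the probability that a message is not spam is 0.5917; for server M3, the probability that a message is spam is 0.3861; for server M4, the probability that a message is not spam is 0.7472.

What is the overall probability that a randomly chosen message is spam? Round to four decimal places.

0.3530

P(S|M2) = 1 − 0.5917 = 0.4083.
P(S|M4) = 1 − 0.7472 = 0.2528.
Summing over the partition,
P(S) = P(S|M1)·P(M1) + P(S|M2)·P(M2) + P(S|M3)·P(M3) + P(S|M4)·P(M4)
      = 0.2411·0.102 + 0.4083·0.359 + 0.3861·0.342 + 0.2528·0.197
      = 0.0245922 + 0.1465797 + 0.1320462 + 0.0498016 = 0.3530197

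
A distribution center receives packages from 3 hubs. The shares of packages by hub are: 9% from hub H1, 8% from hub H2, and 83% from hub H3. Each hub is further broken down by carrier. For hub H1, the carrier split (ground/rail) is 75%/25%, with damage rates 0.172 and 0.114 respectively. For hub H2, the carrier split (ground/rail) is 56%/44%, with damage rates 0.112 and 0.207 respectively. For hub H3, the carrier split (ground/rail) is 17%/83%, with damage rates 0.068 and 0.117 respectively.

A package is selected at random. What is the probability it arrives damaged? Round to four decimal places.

P(D) ≈ 0.1167

P(D|H1) = 0.75·0.172 + 0.25·0.114 = 0.129 + 0.0285 = 0.1575
P(D|H2) = 0.56·0.112 + 0.44·0.207 = 0.06272 + 0.09108 = 0.1538
P(D|H3) = 0.17·0.068 + 0.83·0.117 = 0.01156 + 0.09711 = 0.10867
Then overall,
P(D) = 0.09·0.1575 + 0.08·0.1538 + 0.83·0.10867
      = 0.014175 + 0.012304 + 0.0901961 = 0.1166751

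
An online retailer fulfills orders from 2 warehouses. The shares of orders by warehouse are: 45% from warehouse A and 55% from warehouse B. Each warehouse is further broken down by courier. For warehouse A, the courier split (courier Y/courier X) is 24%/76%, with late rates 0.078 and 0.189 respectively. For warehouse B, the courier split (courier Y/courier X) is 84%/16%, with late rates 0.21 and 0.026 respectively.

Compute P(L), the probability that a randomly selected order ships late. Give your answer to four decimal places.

P(L|A) = 0.24·0.078 + 0.76·0.189 = 0.01872 + 0.14364 = 0.16236
P(L|B) = 0.84·0.21 + 0.16·0.026 = 0.1764 + 0.00416 = 0.18056
Then overall,
P(L) = 0.45·0.16236 + 0.55·0.18056
      = 0.073062 + 0.099308 = 0.17237

0.1724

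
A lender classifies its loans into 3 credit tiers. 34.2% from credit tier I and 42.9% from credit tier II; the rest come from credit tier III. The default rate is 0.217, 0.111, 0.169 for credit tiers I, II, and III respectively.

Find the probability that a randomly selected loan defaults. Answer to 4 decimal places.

P(III) = 1 − (0.342 + 0.429) = 0.229.
P(D) = P(D|I)·P(I) + P(D|II)·P(II) + P(D|III)·P(III)
      = 0.217·0.342 + 0.111·0.429 + 0.169·0.229
      = 0.074214 + 0.047619 + 0.038701 = 0.160534

P(D) ≈ 0.1605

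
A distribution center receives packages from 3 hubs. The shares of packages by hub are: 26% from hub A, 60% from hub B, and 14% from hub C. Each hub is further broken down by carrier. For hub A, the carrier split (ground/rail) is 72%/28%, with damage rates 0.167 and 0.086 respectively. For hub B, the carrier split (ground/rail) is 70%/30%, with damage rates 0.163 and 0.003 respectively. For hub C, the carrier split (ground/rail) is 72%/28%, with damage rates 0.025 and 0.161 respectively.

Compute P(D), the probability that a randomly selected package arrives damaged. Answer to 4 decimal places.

P(D) ≈ 0.1154

P(D|A) = 0.72·0.167 + 0.28·0.086 = 0.12024 + 0.02408 = 0.14432
P(D|B) = 0.7·0.163 + 0.3·0.003 = 0.1141 + 0.0009 = 0.115
P(D|C) = 0.72·0.025 + 0.28·0.161 = 0.018 + 0.04508 = 0.06308
By total probability over the outer partition,
P(D) = 0.26·0.14432 + 0.6·0.115 + 0.14·0.06308
      = 0.0375232 + 0.069 + 0.0088312 = 0.1153544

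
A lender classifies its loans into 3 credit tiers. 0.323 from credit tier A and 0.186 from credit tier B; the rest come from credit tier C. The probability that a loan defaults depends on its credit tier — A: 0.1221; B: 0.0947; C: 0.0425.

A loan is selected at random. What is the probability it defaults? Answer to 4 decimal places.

P(C) = 1 − (0.323 + 0.186) = 0.491.
Summing over the partition,
P(D) = P(D|A)·P(A) + P(D|B)·P(B) + P(D|C)·P(C)
      = 0.1221·0.323 + 0.0947·0.186 + 0.0425·0.491
      = 0.0394383 + 0.0176142 + 0.0208675 = 0.07792

P(D) ≈ 0.0779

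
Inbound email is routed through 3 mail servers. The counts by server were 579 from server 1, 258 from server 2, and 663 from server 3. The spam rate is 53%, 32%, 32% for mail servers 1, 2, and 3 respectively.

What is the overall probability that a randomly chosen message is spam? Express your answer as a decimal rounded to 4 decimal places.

Total: 579 + 258 + 663 = 1500.
P(1) = 579/1500 = 0.386. P(2) = 258/1500 = 0.172. P(3) = 663/1500 = 0.442.
P(S) = P(S|1)·P(1) + P(S|2)·P(2) + P(S|3)·P(3)
      = 0.53·0.386 + 0.32·0.172 + 0.32·0.442
      = 0.20458 + 0.05504 + 0.14144 = 0.40106

0.4011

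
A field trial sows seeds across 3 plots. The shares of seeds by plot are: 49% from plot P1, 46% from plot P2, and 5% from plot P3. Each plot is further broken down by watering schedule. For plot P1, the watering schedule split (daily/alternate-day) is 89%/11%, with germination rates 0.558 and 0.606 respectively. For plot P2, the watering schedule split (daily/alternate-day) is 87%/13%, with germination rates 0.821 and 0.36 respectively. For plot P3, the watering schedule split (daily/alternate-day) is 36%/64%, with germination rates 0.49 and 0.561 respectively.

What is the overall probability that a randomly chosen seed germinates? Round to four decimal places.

P(G|P1) = 0.89·0.558 + 0.11·0.606 = 0.49662 + 0.06666 = 0.56328
P(G|P2) = 0.87·0.821 + 0.13·0.36 = 0.71427 + 0.0468 = 0.76107
P(G|P3) = 0.36·0.49 + 0.64·0.561 = 0.1764 + 0.35904 = 0.53544
Then overall,
P(G) = 0.49·0.56328 + 0.46·0.76107 + 0.05·0.53544
      = 0.2760072 + 0.3500922 + 0.026772 = 0.6528714

P(G) ≈ 0.6529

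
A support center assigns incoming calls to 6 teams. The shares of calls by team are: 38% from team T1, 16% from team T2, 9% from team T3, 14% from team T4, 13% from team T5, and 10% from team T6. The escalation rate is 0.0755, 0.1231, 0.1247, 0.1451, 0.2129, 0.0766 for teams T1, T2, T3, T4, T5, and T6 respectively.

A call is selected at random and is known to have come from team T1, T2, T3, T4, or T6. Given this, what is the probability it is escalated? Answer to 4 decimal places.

Let S = {T1, T2, T3, T4, T6}.
P(S) = 0.38 + 0.16 + 0.09 + 0.14 + 0.1 = 0.87.
P(E ∩ S) = 0.0755·0.38 + 0.1231·0.16 + 0.1247·0.09 + 0.1451·0.14 + 0.0766·0.1 = 0.02869 + 0.019696 + 0.011223 + 0.020314 + 0.00766 = 0.087583.
P(E | S) = 0.087583 / 0.87 = 0.100670…

0.1007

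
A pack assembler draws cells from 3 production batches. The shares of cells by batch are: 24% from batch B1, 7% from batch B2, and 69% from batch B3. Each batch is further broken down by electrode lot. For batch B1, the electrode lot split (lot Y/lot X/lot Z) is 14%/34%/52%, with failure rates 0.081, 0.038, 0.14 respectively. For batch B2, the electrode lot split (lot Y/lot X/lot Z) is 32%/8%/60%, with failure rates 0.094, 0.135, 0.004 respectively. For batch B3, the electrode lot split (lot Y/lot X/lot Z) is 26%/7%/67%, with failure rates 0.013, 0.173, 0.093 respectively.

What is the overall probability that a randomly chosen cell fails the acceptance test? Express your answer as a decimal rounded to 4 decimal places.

P(F) ≈ 0.0800

P(F|B1) = 0.14·0.081 + 0.34·0.038 + 0.52·0.14 = 0.01134 + 0.01292 + 0.0728 = 0.09706
P(F|B2) = 0.32·0.094 + 0.08·0.135 + 0.6·0.004 = 0.03008 + 0.0108 + 0.0024 = 0.04328
P(F|B3) = 0.26·0.013 + 0.07·0.173 + 0.67·0.093 = 0.00338 + 0.01211 + 0.06231 = 0.0778
By total probability over the outer partition,
P(F) = 0.24·0.09706 + 0.07·0.04328 + 0.69·0.0778
      = 0.0232944 + 0.0030296 + 0.053682 = 0.080006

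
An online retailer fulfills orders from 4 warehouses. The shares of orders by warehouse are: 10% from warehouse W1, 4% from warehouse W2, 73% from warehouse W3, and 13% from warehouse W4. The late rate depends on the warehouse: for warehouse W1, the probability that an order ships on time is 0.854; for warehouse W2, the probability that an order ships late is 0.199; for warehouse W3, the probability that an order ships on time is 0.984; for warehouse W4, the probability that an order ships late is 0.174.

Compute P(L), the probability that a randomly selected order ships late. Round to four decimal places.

P(L) ≈ 0.0569

P(L|W1) = 1 − 0.854 = 0.146.
P(L|W3) = 1 − 0.984 = 0.016.
P(L) = P(L|W1)·P(W1) + P(L|W2)·P(W2) + P(L|W3)·P(W3) + P(L|W4)·P(W4)
      = 0.146·0.1 + 0.199·0.04 + 0.016·0.73 + 0.174·0.13
      = 0.0146 + 0.00796 + 0.01168 + 0.02262 = 0.05686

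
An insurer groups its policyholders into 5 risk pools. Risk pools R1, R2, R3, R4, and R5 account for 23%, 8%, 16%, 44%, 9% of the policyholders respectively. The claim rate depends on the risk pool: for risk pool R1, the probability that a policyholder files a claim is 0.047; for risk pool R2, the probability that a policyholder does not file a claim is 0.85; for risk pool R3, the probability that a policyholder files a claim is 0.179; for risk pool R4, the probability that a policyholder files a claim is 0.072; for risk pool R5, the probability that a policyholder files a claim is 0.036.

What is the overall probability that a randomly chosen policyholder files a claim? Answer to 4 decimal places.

P(C|R2) = 1 − 0.85 = 0.15.
By the law of total probability,
P(C) = P(C|R1)·P(R1) + P(C|R2)·P(R2) + P(C|R3)·P(R3) + P(C|R4)·P(R4) + P(C|R5)·P(R5)
      = 0.047·0.23 + 0.15·0.08 + 0.179·0.16 + 0.072·0.44 + 0.036·0.09
      = 0.01081 + 0.012 + 0.02864 + 0.03168 + 0.00324 = 0.08637

0.0864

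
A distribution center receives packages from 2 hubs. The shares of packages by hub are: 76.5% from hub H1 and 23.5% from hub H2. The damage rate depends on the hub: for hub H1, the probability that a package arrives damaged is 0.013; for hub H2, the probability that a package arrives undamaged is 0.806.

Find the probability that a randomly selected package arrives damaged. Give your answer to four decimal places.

0.0555

P(D|H2) = 1 − 0.806 = 0.194.
By the law of total probability,
P(D) = P(D|H1)·P(H1) + P(D|H2)·P(H2)
      = 0.013·0.765 + 0.194·0.235
      = 0.009945 + 0.04559 = 0.055535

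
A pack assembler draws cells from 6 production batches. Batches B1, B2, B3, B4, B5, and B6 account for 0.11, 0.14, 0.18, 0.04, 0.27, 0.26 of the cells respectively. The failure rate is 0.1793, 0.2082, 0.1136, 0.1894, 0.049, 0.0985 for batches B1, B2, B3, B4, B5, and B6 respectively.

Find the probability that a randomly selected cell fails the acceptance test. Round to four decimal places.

0.1157

P(F) = P(F|B1)·P(B1) + P(F|B2)·P(B2) + P(F|B3)·P(B3) + P(F|B4)·P(B4) + P(F|B5)·P(B5) + P(F|B6)·P(B6)
      = 0.1793·0.11 + 0.2082·0.14 + 0.1136·0.18 + 0.1894·0.04 + 0.049·0.27 + 0.0985·0.26
      = 0.019723 + 0.029148 + 0.020448 + 0.007576 + 0.01323 + 0.02561 = 0.115735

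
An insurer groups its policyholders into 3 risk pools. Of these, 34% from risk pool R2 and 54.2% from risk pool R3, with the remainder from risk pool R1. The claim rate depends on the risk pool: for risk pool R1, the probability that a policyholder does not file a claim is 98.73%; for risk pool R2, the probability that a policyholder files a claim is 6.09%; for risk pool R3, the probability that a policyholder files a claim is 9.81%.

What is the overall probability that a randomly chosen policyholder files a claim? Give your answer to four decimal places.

0.0754

P(R1) = 1 − (0.34 + 0.542) = 0.118.
P(C|R1) = 1 − 0.9873 = 0.0127.
P(C) = P(C|R1)·P(R1) + P(C|R2)·P(R2) + P(C|R3)·P(R3)
      = 0.0127·0.118 + 0.0609·0.34 + 0.0981·0.542
      = 0.0014986 + 0.020706 + 0.0531702 = 0.0753748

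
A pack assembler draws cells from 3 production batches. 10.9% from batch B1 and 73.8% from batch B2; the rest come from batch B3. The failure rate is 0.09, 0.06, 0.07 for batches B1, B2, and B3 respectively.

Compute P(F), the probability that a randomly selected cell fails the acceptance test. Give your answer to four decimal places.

P(B3) = 1 − (0.109 + 0.738) = 0.153.
P(F) = P(F|B1)·P(B1) + P(F|B2)·P(B2) + P(F|B3)·P(B3)
      = 0.09·0.109 + 0.06·0.738 + 0.07·0.153
      = 0.00981 + 0.04428 + 0.01071 = 0.0648

0.0648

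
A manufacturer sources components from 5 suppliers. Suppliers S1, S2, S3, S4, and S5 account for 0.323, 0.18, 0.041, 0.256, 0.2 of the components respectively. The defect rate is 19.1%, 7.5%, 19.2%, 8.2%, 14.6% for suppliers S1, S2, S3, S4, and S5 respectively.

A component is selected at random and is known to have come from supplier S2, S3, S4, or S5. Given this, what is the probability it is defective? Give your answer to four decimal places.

0.1057

Let S = {S2, S3, S4, S5}.
P(S) = 0.18 + 0.041 + 0.256 + 0.2 = 0.677.
P(D ∩ S) = 0.075·0.18 + 0.192·0.041 + 0.082·0.256 + 0.146·0.2 = 0.0135 + 0.007872 + 0.020992 + 0.0292 = 0.071564.
P(D | S) = 0.071564 / 0.677 = 0.105708…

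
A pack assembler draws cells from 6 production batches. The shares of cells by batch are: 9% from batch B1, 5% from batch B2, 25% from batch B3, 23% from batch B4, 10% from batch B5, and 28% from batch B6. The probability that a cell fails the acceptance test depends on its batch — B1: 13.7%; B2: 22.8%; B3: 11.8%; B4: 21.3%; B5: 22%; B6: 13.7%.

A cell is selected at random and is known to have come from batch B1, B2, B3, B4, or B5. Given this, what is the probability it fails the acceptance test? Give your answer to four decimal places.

Let S = {B1, B2, B3, B4, B5}.
P(S) = 0.09 + 0.05 + 0.25 + 0.23 + 0.1 = 0.72.
P(F ∩ S) = 0.137·0.09 + 0.228·0.05 + 0.118·0.25 + 0.213·0.23 + 0.22·0.1 = 0.01233 + 0.0114 + 0.0295 + 0.04899 + 0.022 = 0.12422.
P(F | S) = 0.12422 / 0.72 = 0.172528…

0.1725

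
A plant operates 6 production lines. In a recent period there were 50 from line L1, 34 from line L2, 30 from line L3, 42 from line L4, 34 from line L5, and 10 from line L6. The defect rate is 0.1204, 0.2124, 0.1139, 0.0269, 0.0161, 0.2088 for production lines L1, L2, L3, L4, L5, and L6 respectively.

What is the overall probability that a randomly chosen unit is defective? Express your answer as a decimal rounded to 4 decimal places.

0.1021

Total: 50 + 34 + 30 + 42 + 34 + 10 = 200.
P(L1) = 50/200 = 0.25. P(L2) = 34/200 = 0.17. P(L3) = 30/200 = 0.15. P(L4) = 42/200 = 0.21. P(L5) = 34/200 = 0.17. P(L6) = 10/200 = 0.05.
By the law of total probability,
P(D) = P(D|L1)·P(L1) + P(D|L2)·P(L2) + P(D|L3)·P(L3) + P(D|L4)·P(L4) + P(D|L5)·P(L5) + P(D|L6)·P(L6)
      = 0.1204·0.25 + 0.2124·0.17 + 0.1139·0.15 + 0.0269·0.21 + 0.0161·0.17 + 0.2088·0.05
      = 0.0301 + 0.036108 + 0.017085 + 0.005649 + 0.002737 + 0.01044 = 0.102119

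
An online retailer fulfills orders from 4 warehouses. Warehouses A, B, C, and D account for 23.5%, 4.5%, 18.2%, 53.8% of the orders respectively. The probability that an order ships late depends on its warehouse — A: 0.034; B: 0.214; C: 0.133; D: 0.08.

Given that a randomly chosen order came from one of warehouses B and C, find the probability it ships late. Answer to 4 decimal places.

0.1491

Let S = {B, C}.
P(S) = 0.045 + 0.182 = 0.227.
P(L ∩ S) = 0.214·0.045 + 0.133·0.182 = 0.00963 + 0.024206 = 0.033836.
P(L | S) = 0.033836 / 0.227 = 0.149057…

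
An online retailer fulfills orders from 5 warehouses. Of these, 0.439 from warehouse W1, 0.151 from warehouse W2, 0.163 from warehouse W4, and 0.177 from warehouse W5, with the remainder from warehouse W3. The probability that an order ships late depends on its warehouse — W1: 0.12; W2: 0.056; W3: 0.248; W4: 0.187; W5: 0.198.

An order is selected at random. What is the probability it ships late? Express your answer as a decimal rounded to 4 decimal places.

P(W3) = 1 − (0.439 + 0.151 + 0.163 + 0.177) = 0.07.
P(L) = P(L|W1)·P(W1) + P(L|W2)·P(W2) + P(L|W3)·P(W3) + P(L|W4)·P(W4) + P(L|W5)·P(W5)
      = 0.12·0.439 + 0.056·0.151 + 0.248·0.07 + 0.187·0.163 + 0.198·0.177
      = 0.05268 + 0.008456 + 0.01736 + 0.030481 + 0.035046 = 0.144023

0.1440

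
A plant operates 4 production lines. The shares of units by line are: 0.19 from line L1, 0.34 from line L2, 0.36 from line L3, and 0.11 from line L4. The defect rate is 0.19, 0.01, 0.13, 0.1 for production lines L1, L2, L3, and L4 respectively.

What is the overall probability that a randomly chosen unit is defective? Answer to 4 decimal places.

0.0973

P(D) = P(D|L1)·P(L1) + P(D|L2)·P(L2) + P(D|L3)·P(L3) + P(D|L4)·P(L4)
      = 0.19·0.19 + 0.01·0.34 + 0.13·0.36 + 0.1·0.11
      = 0.0361 + 0.0034 + 0.0468 + 0.011 = 0.0973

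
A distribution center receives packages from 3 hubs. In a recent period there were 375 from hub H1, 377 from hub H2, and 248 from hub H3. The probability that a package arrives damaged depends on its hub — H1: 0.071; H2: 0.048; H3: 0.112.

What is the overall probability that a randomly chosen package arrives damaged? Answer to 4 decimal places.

Total: 375 + 377 + 248 = 1000.
P(H1) = 375/1000 = 0.375. P(H2) = 377/1000 = 0.377. P(H3) = 248/1000 = 0.248.
P(D) = P(D|H1)·P(H1) + P(D|H2)·P(H2) + P(D|H3)·P(H3)
      = 0.071·0.375 + 0.048·0.377 + 0.112·0.248
      = 0.026625 + 0.018096 + 0.027776 = 0.072497

0.0725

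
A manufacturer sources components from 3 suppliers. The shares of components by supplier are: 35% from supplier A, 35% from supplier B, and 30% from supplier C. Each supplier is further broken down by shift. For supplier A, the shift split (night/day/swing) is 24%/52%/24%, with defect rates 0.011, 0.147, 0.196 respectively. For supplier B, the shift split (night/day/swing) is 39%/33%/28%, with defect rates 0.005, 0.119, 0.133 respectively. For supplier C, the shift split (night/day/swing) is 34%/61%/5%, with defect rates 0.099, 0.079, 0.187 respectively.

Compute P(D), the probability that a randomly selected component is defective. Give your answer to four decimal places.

0.0990

P(D|A) = 0.24·0.011 + 0.52·0.147 + 0.24·0.196 = 0.00264 + 0.07644 + 0.04704 = 0.12612
P(D|B) = 0.39·0.005 + 0.33·0.119 + 0.28·0.133 = 0.00195 + 0.03927 + 0.03724 = 0.07846
P(D|C) = 0.34·0.099 + 0.61·0.079 + 0.05·0.187 = 0.03366 + 0.04819 + 0.00935 = 0.0912
Then overall,
P(D) = 0.35·0.12612 + 0.35·0.07846 + 0.3·0.0912
      = 0.044142 + 0.027461 + 0.02736 = 0.098963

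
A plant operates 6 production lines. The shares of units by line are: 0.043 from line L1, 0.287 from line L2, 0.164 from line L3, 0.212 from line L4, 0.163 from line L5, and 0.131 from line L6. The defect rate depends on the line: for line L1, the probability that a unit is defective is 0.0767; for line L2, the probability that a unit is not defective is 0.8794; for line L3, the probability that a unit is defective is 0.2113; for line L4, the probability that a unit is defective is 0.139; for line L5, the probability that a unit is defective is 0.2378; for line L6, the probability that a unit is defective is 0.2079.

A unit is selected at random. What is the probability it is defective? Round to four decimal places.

P(D) ≈ 0.1680

P(D|L2) = 1 − 0.8794 = 0.1206.
P(D) = P(D|L1)·P(L1) + P(D|L2)·P(L2) + P(D|L3)·P(L3) + P(D|L4)·P(L4) + P(D|L5)·P(L5) + P(D|L6)·P(L6)
      = 0.0767·0.043 + 0.1206·0.287 + 0.2113·0.164 + 0.139·0.212 + 0.2378·0.163 + 0.2079·0.131
      = 0.0032981 + 0.0346122 + 0.0346532 + 0.029468 + 0.0387614 + 0.0272349 = 0.1680278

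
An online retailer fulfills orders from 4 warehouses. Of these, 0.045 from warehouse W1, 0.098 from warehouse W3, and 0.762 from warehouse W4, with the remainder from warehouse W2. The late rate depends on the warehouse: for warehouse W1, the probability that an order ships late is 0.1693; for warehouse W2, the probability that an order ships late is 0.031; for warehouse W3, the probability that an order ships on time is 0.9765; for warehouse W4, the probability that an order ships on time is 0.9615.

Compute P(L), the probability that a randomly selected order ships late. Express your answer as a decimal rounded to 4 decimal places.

P(W2) = 1 − (0.045 + 0.098 + 0.762) = 0.095.
P(L|W3) = 1 − 0.9765 = 0.0235.
P(L|W4) = 1 − 0.9615 = 0.0385.
P(L) = P(L|W1)·P(W1) + P(L|W2)·P(W2) + P(L|W3)·P(W3) + P(L|W4)·P(W4)
      = 0.1693·0.045 + 0.031·0.095 + 0.0235·0.098 + 0.0385·0.762
      = 0.0076185 + 0.002945 + 0.002303 + 0.029337 = 0.0422035

P(L) ≈ 0.0422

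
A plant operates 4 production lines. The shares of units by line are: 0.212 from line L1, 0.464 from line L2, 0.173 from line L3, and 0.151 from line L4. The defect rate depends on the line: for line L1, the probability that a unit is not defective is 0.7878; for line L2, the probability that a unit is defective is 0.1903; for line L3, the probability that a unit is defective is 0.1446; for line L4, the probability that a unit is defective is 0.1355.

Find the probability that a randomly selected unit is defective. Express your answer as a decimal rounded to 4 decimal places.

P(D|L1) = 1 − 0.7878 = 0.2122.
Using total probability over the partition,
P(D) = P(D|L1)·P(L1) + P(D|L2)·P(L2) + P(D|L3)·P(L3) + P(D|L4)·P(L4)
      = 0.2122·0.212 + 0.1903·0.464 + 0.1446·0.173 + 0.1355·0.151
      = 0.0449864 + 0.0882992 + 0.0250158 + 0.0204605 = 0.1787619

P(D) ≈ 0.1788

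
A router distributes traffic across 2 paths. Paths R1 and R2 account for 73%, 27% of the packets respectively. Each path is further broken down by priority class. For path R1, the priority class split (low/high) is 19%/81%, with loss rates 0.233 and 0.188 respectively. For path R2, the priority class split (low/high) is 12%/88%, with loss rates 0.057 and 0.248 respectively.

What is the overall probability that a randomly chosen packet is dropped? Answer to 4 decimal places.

P(L|R1) = 0.19·0.233 + 0.81·0.188 = 0.04427 + 0.15228 = 0.19655
P(L|R2) = 0.12·0.057 + 0.88·0.248 = 0.00684 + 0.21824 = 0.22508
By total probability over the outer partition,
P(L) = 0.73·0.19655 + 0.27·0.22508
      = 0.1434815 + 0.0607716 = 0.2042531

P(L) ≈ 0.2043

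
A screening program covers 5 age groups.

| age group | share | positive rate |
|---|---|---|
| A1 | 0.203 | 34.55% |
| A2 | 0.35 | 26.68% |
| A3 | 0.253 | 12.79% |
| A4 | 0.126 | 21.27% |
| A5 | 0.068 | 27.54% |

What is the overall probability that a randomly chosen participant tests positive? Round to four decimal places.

0.2414

Using total probability over the partition,
P(T) = P(T|A1)·P(A1) + P(T|A2)·P(A2) + P(T|A3)·P(A3) + P(T|A4)·P(A4) + P(T|A5)·P(A5)
      = 0.3455·0.203 + 0.2668·0.35 + 0.1279·0.253 + 0.2127·0.126 + 0.2754·0.068
      = 0.0701365 + 0.09338 + 0.0323587 + 0.0268002 + 0.0187272 = 0.2414026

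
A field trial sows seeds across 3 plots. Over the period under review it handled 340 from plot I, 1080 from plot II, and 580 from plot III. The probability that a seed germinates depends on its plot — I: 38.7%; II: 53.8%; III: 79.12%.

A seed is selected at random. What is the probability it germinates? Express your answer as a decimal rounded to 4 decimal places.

0.5858

Total: 340 + 1080 + 580 = 2000.
P(I) = 340/2000 = 0.17. P(II) = 1080/2000 = 0.54. P(III) = 580/2000 = 0.29.
P(G) = P(G|I)·P(I) + P(G|II)·P(II) + P(G|III)·P(III)
      = 0.387·0.17 + 0.538·0.54 + 0.7912·0.29
      = 0.06579 + 0.29052 + 0.229448 = 0.585758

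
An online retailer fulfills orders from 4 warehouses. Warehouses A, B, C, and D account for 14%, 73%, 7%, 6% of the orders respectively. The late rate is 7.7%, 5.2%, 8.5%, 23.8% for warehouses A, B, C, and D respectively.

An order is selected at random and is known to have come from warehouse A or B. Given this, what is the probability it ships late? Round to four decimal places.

P(L|S) ≈ 0.0560

Let S = {A, B}.
P(S) = 0.14 + 0.73 = 0.87.
P(L ∩ S) = 0.077·0.14 + 0.052·0.73 = 0.01078 + 0.03796 = 0.04874.
P(L | S) = 0.04874 / 0.87 = 0.056023…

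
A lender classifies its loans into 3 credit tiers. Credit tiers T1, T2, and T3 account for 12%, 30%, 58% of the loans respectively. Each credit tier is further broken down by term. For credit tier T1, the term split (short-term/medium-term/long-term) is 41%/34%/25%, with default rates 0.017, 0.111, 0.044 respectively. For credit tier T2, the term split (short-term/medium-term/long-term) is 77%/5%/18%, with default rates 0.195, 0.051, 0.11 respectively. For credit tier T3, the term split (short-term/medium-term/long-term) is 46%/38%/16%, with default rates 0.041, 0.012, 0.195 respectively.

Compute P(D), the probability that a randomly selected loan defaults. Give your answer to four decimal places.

P(D|T1) = 0.41·0.017 + 0.34·0.111 + 0.25·0.044 = 0.00697 + 0.03774 + 0.011 = 0.05571
P(D|T2) = 0.77·0.195 + 0.05·0.051 + 0.18·0.11 = 0.15015 + 0.00255 + 0.0198 = 0.1725
P(D|T3) = 0.46·0.041 + 0.38·0.012 + 0.16·0.195 = 0.01886 + 0.00456 + 0.0312 = 0.05462
By total probability over the outer partition,
P(D) = 0.12·0.05571 + 0.3·0.1725 + 0.58·0.05462
      = 0.0066852 + 0.05175 + 0.0316796 = 0.0901148

0.0901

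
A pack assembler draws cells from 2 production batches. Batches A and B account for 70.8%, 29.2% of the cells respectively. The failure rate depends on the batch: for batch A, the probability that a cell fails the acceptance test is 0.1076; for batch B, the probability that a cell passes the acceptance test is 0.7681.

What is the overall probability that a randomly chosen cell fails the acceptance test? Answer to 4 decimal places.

P(F|B) = 1 − 0.7681 = 0.2319.
P(F) = P(F|A)·P(A) + P(F|B)·P(B)
      = 0.1076·0.708 + 0.2319·0.292
      = 0.0761808 + 0.0677148 = 0.1438956

P(F) ≈ 0.1439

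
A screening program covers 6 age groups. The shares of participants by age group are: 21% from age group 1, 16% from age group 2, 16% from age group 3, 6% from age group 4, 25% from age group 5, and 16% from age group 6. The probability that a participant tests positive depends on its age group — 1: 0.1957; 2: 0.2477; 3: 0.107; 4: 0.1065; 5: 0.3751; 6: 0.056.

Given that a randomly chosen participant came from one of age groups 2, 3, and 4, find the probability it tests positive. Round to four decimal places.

Let S = {2, 3, 4}.
P(S) = 0.16 + 0.16 + 0.06 = 0.38.
P(T ∩ S) = 0.2477·0.16 + 0.107·0.16 + 0.1065·0.06 = 0.039632 + 0.01712 + 0.00639 = 0.063142.
P(T | S) = 0.063142 / 0.38 = 0.166163…

P(T|S) ≈ 0.1662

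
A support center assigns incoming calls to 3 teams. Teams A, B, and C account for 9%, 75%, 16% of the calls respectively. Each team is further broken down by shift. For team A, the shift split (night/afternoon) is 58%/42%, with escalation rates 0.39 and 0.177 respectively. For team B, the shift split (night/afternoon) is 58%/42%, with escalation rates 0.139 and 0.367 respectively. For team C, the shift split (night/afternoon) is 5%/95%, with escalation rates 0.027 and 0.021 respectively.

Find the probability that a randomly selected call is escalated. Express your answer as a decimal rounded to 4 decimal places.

P(E) ≈ 0.2065

P(E|A) = 0.58·0.39 + 0.42·0.177 = 0.2262 + 0.07434 = 0.30054
P(E|B) = 0.58·0.139 + 0.42·0.367 = 0.08062 + 0.15414 = 0.23476
P(E|C) = 0.05·0.027 + 0.95·0.021 = 0.00135 + 0.01995 = 0.0213
Then overall,
P(E) = 0.09·0.30054 + 0.75·0.23476 + 0.16·0.0213
      = 0.0270486 + 0.17607 + 0.003408 = 0.2065266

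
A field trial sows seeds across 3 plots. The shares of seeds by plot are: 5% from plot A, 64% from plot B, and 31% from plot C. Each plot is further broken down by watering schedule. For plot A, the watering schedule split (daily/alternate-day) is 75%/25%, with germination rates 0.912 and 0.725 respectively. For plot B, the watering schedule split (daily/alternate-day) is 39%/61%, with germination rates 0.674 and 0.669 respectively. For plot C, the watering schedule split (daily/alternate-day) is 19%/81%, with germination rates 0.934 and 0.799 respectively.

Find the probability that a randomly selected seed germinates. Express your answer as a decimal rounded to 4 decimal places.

P(G|A) = 0.75·0.912 + 0.25·0.725 = 0.684 + 0.18125 = 0.86525
P(G|B) = 0.39·0.674 + 0.61·0.669 = 0.26286 + 0.40809 = 0.67095
P(G|C) = 0.19·0.934 + 0.81·0.799 = 0.17746 + 0.64719 = 0.82465
Then overall,
P(G) = 0.05·0.86525 + 0.64·0.67095 + 0.31·0.82465
      = 0.0432625 + 0.429408 + 0.2556415 = 0.728312

0.7283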